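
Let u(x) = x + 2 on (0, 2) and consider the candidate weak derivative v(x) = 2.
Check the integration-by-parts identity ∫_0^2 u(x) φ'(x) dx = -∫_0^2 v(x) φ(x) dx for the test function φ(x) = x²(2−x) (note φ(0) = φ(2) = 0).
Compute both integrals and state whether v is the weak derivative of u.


LHS = -4/3, RHS = -8/3. No, v is not the weak derivative of u.

u(x) = x + 2, classical derivative u'(x) = 1.
φ(x) = x²(2−x), so φ'(x) = x*(4 - 3*x).
Note φ(0) = φ(2) = 0, so the boundary term u·φ vanishes.
LHS = ∫_0^2 u(x) φ'(x) dx = ∫_0^2 (-3*x^3 - 2*x^2 + 8*x) dx. Term by term:
  ∫_0^2 -3*x^3 dx = -12;  ∫_0^2 -2*x^2 dx = -16/3;  ∫_0^2 8*x dx = 16.
Sum: -12 − 16/3 + 16 = -4/3.
So LHS = -4/3.
∫_0^2 v(x) φ(x) dx = ∫_0^2 (-2*x^3 + 4*x^2) dx. Term by term:
  ∫_0^2 -2*x^3 dx = -8;  ∫_0^2 4*x^2 dx = 32/3.
Sum: -8 + 32/3 = 8/3.
So RHS = -∫_0^2 v(x) φ(x) dx = -8/3.
LHS − RHS = 4/3 ≠ 0, so the identity fails.
(For a valid weak derivative the identity must hold for EVERY test function, in particular this one. The failure shows v is NOT the weak derivative of u.)
Correct weak derivative would be u'(x) = 1.


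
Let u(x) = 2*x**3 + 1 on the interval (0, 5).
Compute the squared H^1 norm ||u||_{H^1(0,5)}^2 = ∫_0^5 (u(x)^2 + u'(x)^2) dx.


||u||_{H^1}^2 = 474410/7

The H^1 norm (squared) on an interval (0, L) is
  ||u||_{H^1}^2 = ∫_0^L u(x)^2 dx + ∫_0^L u'(x)^2 dx.
Compute u'(x) = 6*x**2.
Then u(x)^2 = 4*x**6 + 4*x**3 + 1 and u'(x)^2 = 36*x**4.
Integrate each monomial from 0 to 5 using ∫_0^5 c·x^n dx = c·5^(n+1)/(n+1):
  ∫_0^5 u(x)^2 dx = ∫_0^5 (4*x^6 + 4*x^3 + 1) dx. Term by term:
    ∫_0^5 4*x^6 dx = 312500/7;  ∫_0^5 4*x^3 dx = 625;  ∫_0^5 1 dx = 5.
  Sum: 312500/7 + 625 + 5 = 316910/7.
  ∫_0^5 u'(x)^2 dx = ∫_0^5 (36*x^4) dx. Term by term:
    ∫_0^5 36*x^4 dx = 22500.
Adding: ||u||_{H^1}^2 = 316910/7 + 22500 = 474410/7.


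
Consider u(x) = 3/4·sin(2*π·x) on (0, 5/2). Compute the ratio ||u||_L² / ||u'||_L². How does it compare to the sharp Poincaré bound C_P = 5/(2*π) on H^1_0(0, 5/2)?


||u||_L² / ||u'||_L² = 1/(2*π) < C_P = 5/(2*π).

u(x) = 3/4·sin(2*π·x), so u'(x) = 3*π*cos(2*π*x)/2.
Writing u(x) = A·sin(kπx/L) with A = 3/4 and k = 5, use ∫_0^L sin²(kπx/L) dx = L/2 and ∫_0^L cos²(kπx/L) dx = L/2.
u² = 9/16·sin²(2*π·x) and (u')² = 9*π^2/4·cos²(2*π·x), and each of sin², cos² integrates to L/2 = 5/4 over (0, 5/2).
∫_0^5/2 u² dx = 45/64, so ||u||_L² = 3*sqrt(5)/8.
∫_0^5/2 (u')² dx = 45*π^2/16, so ||u'||_L² = 3*sqrt(5)*π/4.
Ratio ||u||_L² / ||u'||_L² = 1/(2*π).
Sharp Poincaré constant on H^1_0(0, 5/2) is C_P = L/π = 5/(2*π), achieved by sin(2*π/5·x).
This is the k = 5 harmonic; the ratio L/(kπ) is strictly less than C_P = L/π, consistent with the sharp inequality ||u||_L² ≤ C_P ||u'||_L².


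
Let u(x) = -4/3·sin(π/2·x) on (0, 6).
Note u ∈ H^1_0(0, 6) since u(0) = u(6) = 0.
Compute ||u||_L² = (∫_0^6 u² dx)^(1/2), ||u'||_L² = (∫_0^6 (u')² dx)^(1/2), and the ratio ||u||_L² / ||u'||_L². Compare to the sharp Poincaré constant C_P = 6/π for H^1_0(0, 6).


||u||_L² / ||u'||_L² = 2/π < C_P = 6/π.

u(x) = -4/3·sin(π/2·x), so u'(x) = -2*π*cos(π*x/2)/3.
Writing u(x) = A·sin(kπx/L) with A = -4/3 and k = 3, use ∫_0^L sin²(kπx/L) dx = L/2 and ∫_0^L cos²(kπx/L) dx = L/2.
u² = 16/9·sin²(π/2·x) and (u')² = 4*π^2/9·cos²(π/2·x), and each of sin², cos² integrates to L/2 = 3 over (0, 6).
∫_0^6 u² dx = 16/3, so ||u||_L² = 4*sqrt(3)/3.
∫_0^6 (u')² dx = 4*π^2/3, so ||u'||_L² = 2*sqrt(3)*π/3.
Ratio ||u||_L² / ||u'||_L² = 2/π.
Sharp Poincaré constant on H^1_0(0, 6) is C_P = L/π = 6/π, achieved by sin(π/6·x).
This is the k = 3 harmonic; the ratio L/(kπ) is strictly less than C_P = L/π, consistent with the sharp inequality ||u||_L² ≤ C_P ||u'||_L².


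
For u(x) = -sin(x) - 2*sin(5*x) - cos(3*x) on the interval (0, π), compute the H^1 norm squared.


||u||_{H^1(0,π)}^2 = 58*π

u'(x) = 3*sin(3*x) - cos(x) - 10*cos(5*x).
Expand u² and (u')² and integrate term by term on (0, π), using: for integers n ≥ 1, ∫_0^π sin²(nx) dx = ∫_0^π cos²(nx) dx = π/2; for n ≠ n', ∫_0^π sin(nx)sin(n'x) dx = ∫_0^π cos(nx)cos(n'x) dx = 0; and by product-to-sum, ∫_0^π sin(nx)cos(n'x) dx = ½∫_0^π [sin((n+n')x) + sin((n−n')x)] dx, which is 0 when n+n' is even and 2n/(n²−n'²) when n+n' is odd (it need not vanish on (0, π)).
  u² squared terms: (-1)²·∫cos(3x)² dx = 1·π/2 = π/2;  (-1)²·∫sin(x)² dx = 1·π/2 = π/2;  (-2)²·∫sin(5x)² dx = 4·π/2 = 2*π.
  u² cross terms: 2·(-1)·(-1)·∫cos(3x)·sin(x) dx = 2·(0) = 0;  2·(-1)·(-2)·∫cos(3x)·sin(5x) dx = 4·(0) = 0;  2·(-1)·(-2)·∫sin(x)·sin(5x) dx = 4·(0) = 0.
  So ∫_0^π u² dx = π/2 + π/2 + 2*π + 0 + 0 + 0 = 3*π.
  (u')² squared terms: (-1)²·∫cos(x)² dx = 1·π/2 = π/2;  (-10)²·∫cos(5x)² dx = 100·π/2 = 50*π;  (3)²·∫sin(3x)² dx = 9·π/2 = 9*π/2.
  (u')² cross terms: 2·(-1)·(-10)·∫cos(x)·cos(5x) dx = 20·(0) = 0;  2·(-1)·(3)·∫cos(x)·sin(3x) dx = -6·(0) = 0;  2·(-10)·(3)·∫cos(5x)·sin(3x) dx = -60·(0) = 0.
  So ∫_0^π (u')² dx = π/2 + 50*π + 9*π/2 + 0 + 0 + 0 = 55*π.
||u||_{H^1}^2 = (3*π) + (55*π) = 58*π.


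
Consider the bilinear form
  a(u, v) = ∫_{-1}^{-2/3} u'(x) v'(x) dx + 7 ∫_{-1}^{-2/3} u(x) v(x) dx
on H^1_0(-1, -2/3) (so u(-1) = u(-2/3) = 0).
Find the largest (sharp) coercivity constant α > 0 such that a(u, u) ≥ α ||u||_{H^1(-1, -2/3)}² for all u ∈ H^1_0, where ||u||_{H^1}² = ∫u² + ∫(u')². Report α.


α = 1

Coercivity of a(·,·) on H^1_0(-1, -2/3) means a(u, u) ≥ α ||u||_{H^1}² for every u ∈ H^1_0.
The interval has length L = 1/3, and Poincaré/coercivity depend only on L. Here a(u, u) = ∫(u')² + (7)·∫u².
Here c = 7 ≥ 1, so a(u,u) = ∫(u')² + c∫u² ≥ ∫(u')² + ∫u² = ||u||_{H^1}², i.e. α = 1 works. No larger α is possible: a(u,u) ≥ α||u||_{H^1}² means (1−α)∫(u')² ≥ (α−c)∫u², and for the modes u_n = sin(nπ(x−x₀)/L) (x₀ the left endpoint) one has ∫u_n²/∫(u_n')² = (L/(nπ))² → 0, so a(u_n,u_n)/||u_n||_{H^1}² → 1. Hence the optimal constant is α = 1.
Therefore α = 1.


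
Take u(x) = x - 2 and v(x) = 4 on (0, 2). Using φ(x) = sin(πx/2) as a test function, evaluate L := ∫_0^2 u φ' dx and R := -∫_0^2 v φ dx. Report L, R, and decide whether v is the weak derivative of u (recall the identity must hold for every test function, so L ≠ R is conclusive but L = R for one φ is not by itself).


LHS = -4/π, RHS = -16/π. No, v is not the weak derivative of u.

u(x) = x - 2, classical derivative u'(x) = 1.
φ(x) = sin(πx/2), so φ'(x) = π*cos(π*x/2)/2.
Note φ(0) = φ(2) = 0, so the boundary term u·φ vanishes.
LHS = ∫_0^2 u(x) φ'(x) dx = ∫_0^2 (π*x*cos(π*x/2)/2 - π*cos(π*x/2)) dx. Term by term:
  ∫_0^2 -π*cos(π*x/2) dx = 0;  ∫_0^2 π*x*cos(π*x/2)/2 dx = -4/π.
Sum: 0 − 4/π = -4/π.
So LHS = -4/π.
∫_0^2 v(x) φ(x) dx = ∫_0^2 (4*sin(π*x/2)) dx. Term by term:
  ∫_0^2 4*sin(π*x/2) dx = 16/π.
So RHS = -∫_0^2 v(x) φ(x) dx = -16/π.
LHS − RHS = 12/π ≠ 0, so the identity fails.
(For a valid weak derivative the identity must hold for EVERY test function, in particular this one. The failure shows v is NOT the weak derivative of u.)
Correct weak derivative would be u'(x) = 1.


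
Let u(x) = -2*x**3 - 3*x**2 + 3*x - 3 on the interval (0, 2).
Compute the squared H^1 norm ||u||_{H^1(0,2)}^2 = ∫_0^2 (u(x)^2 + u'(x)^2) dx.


||u||_{H^1}^2 = 23672/35

The H^1 norm (squared) on an interval (0, L) is
  ||u||_{H^1}^2 = ∫_0^L u(x)^2 dx + ∫_0^L u'(x)^2 dx.
Compute u'(x) = -6*x**2 - 6*x + 3.
Then u(x)^2 = 4*x**6 + 12*x**5 - 3*x**4 - 6*x**3 + 27*x**2 - 18*x + 9 and u'(x)^2 = 36*x**4 + 72*x**3 - 36*x + 9.
Integrate each monomial from 0 to 2 using ∫_0^2 c·x^n dx = c·2^(n+1)/(n+1):
  ∫_0^2 u(x)^2 dx = ∫_0^2 (4*x^6 + 12*x^5 - 3*x^4 - 6*x^3 + 27*x^2 - 18*x + 9) dx. Term by term:
    ∫_0^2 4*x^6 dx = 512/7;  ∫_0^2 12*x^5 dx = 128;  ∫_0^2 -3*x^4 dx = -96/5;
    ∫_0^2 -6*x^3 dx = -24;  ∫_0^2 27*x^2 dx = 72;  ∫_0^2 -18*x dx = -36;
    ∫_0^2 9 dx = 18.
  Sum: 512/7 + 128 − 96/5 − 24 + 72 − 36 + 18 = 7418/35.
  ∫_0^2 u'(x)^2 dx = ∫_0^2 (36*x^4 + 72*x^3 - 36*x + 9) dx. Term by term:
    ∫_0^2 36*x^4 dx = 1152/5;  ∫_0^2 72*x^3 dx = 288;  ∫_0^2 -36*x dx = -72;
    ∫_0^2 9 dx = 18.
  Sum: 1152/5 + 288 − 72 + 18 = 2322/5.
Adding: ||u||_{H^1}^2 = 7418/35 + 2322/5 = 23672/35.


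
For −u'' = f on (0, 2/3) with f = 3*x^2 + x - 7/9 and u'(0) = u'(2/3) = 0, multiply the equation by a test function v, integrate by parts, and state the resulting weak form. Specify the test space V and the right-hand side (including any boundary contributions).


V = H^1(0, 2/3) (no boundary constraint on v; u is determined up to an additive constant); weak form: ∫_0^2/3 u'v' dx = ∫_0^2/3 (3*x^2 + x - 7/9) v dx for all v ∈ V.

Multiply both sides by a test function v and integrate from 0 to 2/3:
  ∫_0^2/3 −u''(x) v(x) dx = ∫_0^2/3 f(x) v(x) dx.
Integrate the LHS by parts once:
  ∫_0^2/3 −u'' v dx = −[u'(x) v(x)]_0^2/3 + ∫_0^2/3 u'(x) v'(x) dx.
Thus ∫_0^2/3 u'(x) v'(x) dx = ∫_0^2/3 f(x) v(x) dx + [u'(x) v(x)]_0^2/3.
Choose V so that boundary terms are either known or forced to vanish.
u has homogeneous Neumann: u'(0) = u'(2/3) = 0. So [u' v]_0^2/3 = 0·v(2/3) − 0·v(0) = 0 for any v; take V = H^1(0, 2/3).
Weak formulation: find u (satisfying any essential BC) such that ∫_0^2/3 u'(x) v'(x) dx = ∫_0^2/3 f v dx for all v ∈ V (homogeneous Neumann, so boundary terms vanish).
Substituting f(x) = 3*x^2 + x - 7/9, the right-hand side is ∫_0^2/3 (3*x^2 + x - 7/9) v dx.
Compatibility check (pure Neumann): taking v ≡ 1 ∈ V gives 0 = ∫_0^2/3 f dx + (0) − (0), i.e. ∫_0^2/3 f dx must equal u'(0) − u'(2/3) = 0. Indeed ∫_0^2/3 (3*x^2 + x - 7/9) dx = 0, so the data are compatible. The solution is then unique only up to an additive constant (fix it e.g. by requiring ∫_0^2/3 u dx = 0).


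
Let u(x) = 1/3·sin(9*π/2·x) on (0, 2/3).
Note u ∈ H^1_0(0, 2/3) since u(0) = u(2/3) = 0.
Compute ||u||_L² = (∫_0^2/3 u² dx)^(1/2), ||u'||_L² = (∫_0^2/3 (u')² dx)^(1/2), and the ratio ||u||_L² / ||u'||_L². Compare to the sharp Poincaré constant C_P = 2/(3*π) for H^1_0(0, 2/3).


||u||_L² / ||u'||_L² = 2/(9*π) < C_P = 2/(3*π).

u(x) = 1/3·sin(9*π/2·x), so u'(x) = 3*π*cos(9*π*x/2)/2.
Writing u(x) = A·sin(kπx/L) with A = 1/3 and k = 3, use ∫_0^L sin²(kπx/L) dx = L/2 and ∫_0^L cos²(kπx/L) dx = L/2.
u² = 1/9·sin²(9*π/2·x) and (u')² = 9*π^2/4·cos²(9*π/2·x), and each of sin², cos² integrates to L/2 = 1/3 over (0, 2/3).
∫_0^2/3 u² dx = 1/27, so ||u||_L² = sqrt(3)/9.
∫_0^2/3 (u')² dx = 3*π^2/4, so ||u'||_L² = sqrt(3)*π/2.
Ratio ||u||_L² / ||u'||_L² = 2/(9*π).
Sharp Poincaré constant on H^1_0(0, 2/3) is C_P = L/π = 2/(3*π), achieved by sin(3*π/2·x).
This is the k = 3 harmonic; the ratio L/(kπ) is strictly less than C_P = L/π, consistent with the sharp inequality ||u||_L² ≤ C_P ||u'||_L².


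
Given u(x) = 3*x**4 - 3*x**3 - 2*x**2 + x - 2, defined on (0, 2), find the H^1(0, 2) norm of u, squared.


||u||_{H^1}^2 = 66922/105

The H^1 norm (squared) on an interval (0, L) is
  ||u||_{H^1}^2 = ∫_0^L u(x)^2 dx + ∫_0^L u'(x)^2 dx.
Compute u'(x) = 12*x**3 - 9*x**2 - 4*x + 1.
Then u(x)^2 = 9*x**8 - 18*x**7 - 3*x**6 + 18*x**5 - 14*x**4 + 8*x**3 + 9*x**2 - 4*x + 4 and u'(x)^2 = 144*x**6 - 216*x**5 - 15*x**4 + 96*x**3 - 2*x**2 - 8*x + 1.
Integrate each monomial from 0 to 2 using ∫_0^2 c·x^n dx = c·2^(n+1)/(n+1):
  ∫_0^2 u(x)^2 dx = ∫_0^2 (9*x^8 - 18*x^7 - 3*x^6 + 18*x^5 - 14*x^4 + 8*x^3 + 9*x^2 - 4*x + 4) dx. Term by term:
    ∫_0^2 9*x^8 dx = 512;  ∫_0^2 -18*x^7 dx = -576;  ∫_0^2 -3*x^6 dx = -384/7;
    ∫_0^2 18*x^5 dx = 192;  ∫_0^2 -14*x^4 dx = -448/5;  ∫_0^2 8*x^3 dx = 32;
    ∫_0^2 9*x^2 dx = 24;  ∫_0^2 -4*x dx = -8;  ∫_0^2 4 dx = 8.
  Sum: 512 − 576 − 384/7 + 192 − 448/5 + 32 + 24 − 8 + 8 = 1384/35.
  ∫_0^2 u'(x)^2 dx = ∫_0^2 (144*x^6 - 216*x^5 - 15*x^4 + 96*x^3 - 2*x^2 - 8*x + 1) dx. Term by term:
    ∫_0^2 144*x^6 dx = 18432/7;  ∫_0^2 -216*x^5 dx = -2304;  ∫_0^2 -15*x^4 dx = -96;
    ∫_0^2 96*x^3 dx = 384;  ∫_0^2 -2*x^2 dx = -16/3;  ∫_0^2 -8*x dx = -16;
    ∫_0^2 1 dx = 2.
  Sum: 18432/7 − 2304 − 96 + 384 − 16/3 − 16 + 2 = 12554/21.
Adding: ||u||_{H^1}^2 = 1384/35 + 12554/21 = 66922/105.


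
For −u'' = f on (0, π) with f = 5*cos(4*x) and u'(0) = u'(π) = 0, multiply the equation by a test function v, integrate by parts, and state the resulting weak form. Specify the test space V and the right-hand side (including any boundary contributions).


V = H^1(0, π) (no boundary constraint on v; u is determined up to an additive constant); weak form: ∫_0^π u'v' dx = ∫_0^π (5*cos(4*x)) v dx for all v ∈ V.

Multiply both sides by a test function v and integrate from 0 to π:
  ∫_0^π −u''(x) v(x) dx = ∫_0^π f(x) v(x) dx.
Integrate the LHS by parts once:
  ∫_0^π −u'' v dx = −[u'(x) v(x)]_0^π + ∫_0^π u'(x) v'(x) dx.
Thus ∫_0^π u'(x) v'(x) dx = ∫_0^π f(x) v(x) dx + [u'(x) v(x)]_0^π.
Choose V so that boundary terms are either known or forced to vanish.
u has homogeneous Neumann: u'(0) = u'(π) = 0. So [u' v]_0^π = 0·v(π) − 0·v(0) = 0 for any v; take V = H^1(0, π).
Weak formulation: find u (satisfying any essential BC) such that ∫_0^π u'(x) v'(x) dx = ∫_0^π f v dx for all v ∈ V (homogeneous Neumann, so boundary terms vanish).
Substituting f(x) = 5*cos(4*x), the right-hand side is ∫_0^π (5*cos(4*x)) v dx.
Compatibility check (pure Neumann): taking v ≡ 1 ∈ V gives 0 = ∫_0^π f dx + (0) − (0), i.e. ∫_0^π f dx must equal u'(0) − u'(π) = 0. Indeed ∫_0^π (5*cos(4*x)) dx = 0, so the data are compatible. The solution is then unique only up to an additive constant (fix it e.g. by requiring ∫_0^π u dx = 0).


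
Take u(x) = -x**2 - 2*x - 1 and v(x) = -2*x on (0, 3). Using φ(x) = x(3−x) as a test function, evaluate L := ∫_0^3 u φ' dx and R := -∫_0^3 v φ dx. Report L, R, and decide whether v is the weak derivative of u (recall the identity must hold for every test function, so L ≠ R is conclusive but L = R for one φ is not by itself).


LHS = 45/2, RHS = 27/2. No, v is not the weak derivative of u.

u(x) = -x**2 - 2*x - 1, classical derivative u'(x) = -2*x - 2.
φ(x) = x(3−x), so φ'(x) = 3 - 2*x.
Note φ(0) = φ(3) = 0, so the boundary term u·φ vanishes.
LHS = ∫_0^3 u(x) φ'(x) dx = ∫_0^3 (2*x^3 + x^2 - 4*x - 3) dx. Term by term:
  ∫_0^3 2*x^3 dx = 81/2;  ∫_0^3 x^2 dx = 9;  ∫_0^3 -4*x dx = -18;
  ∫_0^3 -3 dx = -9.
Sum: 81/2 + 9 − 18 − 9 = 45/2.
So LHS = 45/2.
∫_0^3 v(x) φ(x) dx = ∫_0^3 (2*x^3 - 6*x^2) dx. Term by term:
  ∫_0^3 2*x^3 dx = 81/2;  ∫_0^3 -6*x^2 dx = -54.
Sum: 81/2 − 54 = -27/2.
So RHS = -∫_0^3 v(x) φ(x) dx = 27/2.
LHS − RHS = 9 ≠ 0, so the identity fails.
(For a valid weak derivative the identity must hold for EVERY test function, in particular this one. The failure shows v is NOT the weak derivative of u.)
Correct weak derivative would be u'(x) = -2*x - 2.


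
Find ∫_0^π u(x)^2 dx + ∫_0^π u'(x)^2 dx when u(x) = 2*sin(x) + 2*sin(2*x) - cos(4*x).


||u||_{H^1(0,π)}^2 = 136/15 + 45*π/2

u'(x) = 4*sin(4*x) + 2*cos(x) + 4*cos(2*x).
Expand u² and (u')² and integrate term by term on (0, π), using: for integers n ≥ 1, ∫_0^π sin²(nx) dx = ∫_0^π cos²(nx) dx = π/2; for n ≠ n', ∫_0^π sin(nx)sin(n'x) dx = ∫_0^π cos(nx)cos(n'x) dx = 0; and by product-to-sum, ∫_0^π sin(nx)cos(n'x) dx = ½∫_0^π [sin((n+n')x) + sin((n−n')x)] dx, which is 0 when n+n' is even and 2n/(n²−n'²) when n+n' is odd (it need not vanish on (0, π)).
  u² squared terms: (-1)²·∫cos(4x)² dx = 1·π/2 = π/2;  (2)²·∫sin(x)² dx = 4·π/2 = 2*π;  (2)²·∫sin(2x)² dx = 4·π/2 = 2*π.
  u² cross terms: 2·(-1)·(2)·∫cos(4x)·sin(x) dx = -4·(-2/15) = 8/15;  2·(-1)·(2)·∫cos(4x)·sin(2x) dx = -4·(0) = 0;  2·(2)·(2)·∫sin(x)·sin(2x) dx = 8·(0) = 0.
  So ∫_0^π u² dx = π/2 + 2*π + 2*π + 8/15 + 0 + 0 = 8/15 + 9*π/2.
  (u')² squared terms: (2)²·∫cos(x)² dx = 4·π/2 = 2*π;  (4)²·∫cos(2x)² dx = 16·π/2 = 8*π;  (4)²·∫sin(4x)² dx = 16·π/2 = 8*π.
  (u')² cross terms: 2·(2)·(4)·∫cos(x)·cos(2x) dx = 16·(0) = 0;  2·(2)·(4)·∫cos(x)·sin(4x) dx = 16·(8/15) = 128/15;  2·(4)·(4)·∫cos(2x)·sin(4x) dx = 32·(0) = 0.
  So ∫_0^π (u')² dx = 2*π + 8*π + 8*π + 0 + 128/15 + 0 = 128/15 + 18*π.
||u||_{H^1}^2 = (8/15 + 9*π/2) + (128/15 + 18*π) = 136/15 + 45*π/2.


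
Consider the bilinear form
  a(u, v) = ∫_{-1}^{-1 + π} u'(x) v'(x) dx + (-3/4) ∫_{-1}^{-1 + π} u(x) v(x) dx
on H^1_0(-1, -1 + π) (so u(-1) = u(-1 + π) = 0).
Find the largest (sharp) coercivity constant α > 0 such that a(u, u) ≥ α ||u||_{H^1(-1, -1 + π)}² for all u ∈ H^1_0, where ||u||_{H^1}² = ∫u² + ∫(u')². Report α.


α = 1/8

Coercivity of a(·,·) on H^1_0(-1, -1 + π) means a(u, u) ≥ α ||u||_{H^1}² for every u ∈ H^1_0.
The interval has length L = π, and Poincaré/coercivity depend only on L. Here a(u, u) = ∫(u')² + (-3/4)·∫u².
Here c = -3/4 < 0 with |c| < (π/L)² = 1, so coercivity still holds. The condition a(u,u) ≥ α||u||_{H^1}² reads (1−α)∫(u')² ≥ (α−c)∫u². Any admissible α is ≤ 1 (rapidly oscillating u have ∫u²/∫(u')² → 0), and α = 1 would force 0 ≥ (1−c)∫u², impossible since c < 1; so 1−α > 0. By the sharp Poincaré inequality on H^1_0 of an interval of length L, ∫(u')² ≥ (π/L)²∫u² with equality for the first sine mode sin(π(x−x₀)/L) (x₀ the left endpoint), so the inequality holds for all u iff (1−α)(π/L)² ≥ α − c, i.e. α ≤ ((π/L)² + c)/((π/L)² + 1) = (1 + c(L/π)²)/(1 + (L/π)²). (Direct route, valid since c ≤ 0: Poincaré gives c∫u² ≥ c(L/π)²∫(u')², so a(u,u) ≥ (1 + c(L/π)²)∫(u')², while ||u||_{H^1}² ≤ (1 + (L/π)²)∫(u')²; dividing yields the same α.) With (π/L)² = 1 and c = -3/4, the largest admissible constant is α = ((π/L)² + c)/((π/L)² + 1).
Simplifying, α = 1/8.


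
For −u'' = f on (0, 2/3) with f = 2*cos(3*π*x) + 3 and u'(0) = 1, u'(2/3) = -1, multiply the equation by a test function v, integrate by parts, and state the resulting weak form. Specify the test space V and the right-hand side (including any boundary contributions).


V = H^1(0, 2/3) (v unrestricted at boundary; u is determined up to an additive constant); weak form: ∫_0^2/3 u'v' dx = ∫_0^2/3 (2*cos(3*π*x) + 3) v dx − v(2/3) − v(0) for all v ∈ V.

Multiply both sides by a test function v and integrate from 0 to 2/3:
  ∫_0^2/3 −u''(x) v(x) dx = ∫_0^2/3 f(x) v(x) dx.
Integrate the LHS by parts once:
  ∫_0^2/3 −u'' v dx = −[u'(x) v(x)]_0^2/3 + ∫_0^2/3 u'(x) v'(x) dx.
Thus ∫_0^2/3 u'(x) v'(x) dx = ∫_0^2/3 f(x) v(x) dx + [u'(x) v(x)]_0^2/3.
Choose V so that boundary terms are either known or forced to vanish.
u has inhomogeneous Neumann u'(0) = 1, u'(2/3) = -1. [u' v]_0^2/3 = (-1)·v(2/3) − (1)·v(0) = − v(2/3) − v(0). Take V = H^1(0, 2/3); boundary term becomes part of RHS.
Weak formulation: find u (satisfying any essential BC) such that ∫_0^2/3 u'(x) v'(x) dx = ∫_0^2/3 f v dx − v(2/3) − v(0) for all v ∈ V (Neumann data are natural BCs: they enter the RHS as boundary terms).
Substituting f(x) = 2*cos(3*π*x) + 3, the right-hand side is ∫_0^2/3 (2*cos(3*π*x) + 3) v dx − v(2/3) − v(0).
Compatibility check (pure Neumann): taking v ≡ 1 ∈ V gives 0 = ∫_0^2/3 f dx + (-1) − (1), i.e. ∫_0^2/3 f dx must equal u'(0) − u'(2/3) = 2. Indeed ∫_0^2/3 (2*cos(3*π*x) + 3) dx = 2, so the data are compatible. The solution is then unique only up to an additive constant (fix it e.g. by requiring ∫_0^2/3 u dx = 0).


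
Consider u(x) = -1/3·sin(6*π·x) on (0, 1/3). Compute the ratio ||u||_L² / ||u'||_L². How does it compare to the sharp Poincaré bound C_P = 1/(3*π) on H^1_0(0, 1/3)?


||u||_L² / ||u'||_L² = 1/(6*π) < C_P = 1/(3*π).

u(x) = -1/3·sin(6*π·x), so u'(x) = -2*π*cos(6*π*x).
Writing u(x) = A·sin(kπx/L) with A = -1/3 and k = 2, use ∫_0^L sin²(kπx/L) dx = L/2 and ∫_0^L cos²(kπx/L) dx = L/2.
u² = 1/9·sin²(6*π·x) and (u')² = 4*π^2·cos²(6*π·x), and each of sin², cos² integrates to L/2 = 1/6 over (0, 1/3).
∫_0^1/3 u² dx = 1/54, so ||u||_L² = sqrt(6)/18.
∫_0^1/3 (u')² dx = 2*π^2/3, so ||u'||_L² = sqrt(6)*π/3.
Ratio ||u||_L² / ||u'||_L² = 1/(6*π).
Sharp Poincaré constant on H^1_0(0, 1/3) is C_P = L/π = 1/(3*π), achieved by sin(3*π·x).
This is the k = 2 harmonic; the ratio L/(kπ) is strictly less than C_P = L/π, consistent with the sharp inequality ||u||_L² ≤ C_P ||u'||_L².


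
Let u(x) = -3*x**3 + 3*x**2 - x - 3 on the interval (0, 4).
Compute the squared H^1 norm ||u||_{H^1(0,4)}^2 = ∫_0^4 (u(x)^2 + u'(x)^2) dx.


||u||_{H^1}^2 = 2422904/105

The H^1 norm (squared) on an interval (0, L) is
  ||u||_{H^1}^2 = ∫_0^L u(x)^2 dx + ∫_0^L u'(x)^2 dx.
Compute u'(x) = -9*x**2 + 6*x - 1.
Then u(x)^2 = 9*x**6 - 18*x**5 + 15*x**4 + 12*x**3 - 17*x**2 + 6*x + 9 and u'(x)^2 = 81*x**4 - 108*x**3 + 54*x**2 - 12*x + 1.
Integrate each monomial from 0 to 4 using ∫_0^4 c·x^n dx = c·4^(n+1)/(n+1):
  ∫_0^4 u(x)^2 dx = ∫_0^4 (9*x^6 - 18*x^5 + 15*x^4 + 12*x^3 - 17*x^2 + 6*x + 9) dx. Term by term:
    ∫_0^4 9*x^6 dx = 147456/7;  ∫_0^4 -18*x^5 dx = -12288;  ∫_0^4 15*x^4 dx = 3072;
    ∫_0^4 12*x^3 dx = 768;  ∫_0^4 -17*x^2 dx = -1088/3;  ∫_0^4 6*x dx = 48;
    ∫_0^4 9 dx = 36.
  Sum: 147456/7 − 12288 + 3072 + 768 − 1088/3 + 48 + 36 = 259108/21.
  ∫_0^4 u'(x)^2 dx = ∫_0^4 (81*x^4 - 108*x^3 + 54*x^2 - 12*x + 1) dx. Term by term:
    ∫_0^4 81*x^4 dx = 82944/5;  ∫_0^4 -108*x^3 dx = -6912;  ∫_0^4 54*x^2 dx = 1152;
    ∫_0^4 -12*x dx = -96;  ∫_0^4 1 dx = 4.
  Sum: 82944/5 − 6912 + 1152 − 96 + 4 = 53684/5.
Adding: ||u||_{H^1}^2 = 259108/21 + 53684/5 = 2422904/105.


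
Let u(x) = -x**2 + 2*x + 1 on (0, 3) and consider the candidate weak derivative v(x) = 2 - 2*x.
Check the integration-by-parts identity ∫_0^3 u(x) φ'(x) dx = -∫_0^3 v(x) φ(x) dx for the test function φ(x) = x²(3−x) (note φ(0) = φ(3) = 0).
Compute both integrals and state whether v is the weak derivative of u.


LHS = 54/5, RHS = 54/5. Yes, v = u' weakly.

u(x) = -x**2 + 2*x + 1, classical derivative u'(x) = 2 - 2*x.
φ(x) = x²(3−x), so φ'(x) = 3*x*(2 - x).
Note φ(0) = φ(3) = 0, so the boundary term u·φ vanishes.
LHS = ∫_0^3 u(x) φ'(x) dx = ∫_0^3 (3*x^4 - 12*x^3 + 9*x^2 + 6*x) dx. Term by term:
  ∫_0^3 3*x^4 dx = 729/5;  ∫_0^3 -12*x^3 dx = -243;  ∫_0^3 9*x^2 dx = 81;
  ∫_0^3 6*x dx = 27.
Sum: 729/5 − 243 + 81 + 27 = 54/5.
So LHS = 54/5.
∫_0^3 v(x) φ(x) dx = ∫_0^3 (2*x^4 - 8*x^3 + 6*x^2) dx. Term by term:
  ∫_0^3 2*x^4 dx = 486/5;  ∫_0^3 -8*x^3 dx = -162;  ∫_0^3 6*x^2 dx = 54.
Sum: 486/5 − 162 + 54 = -54/5.
So RHS = -∫_0^3 v(x) φ(x) dx = 54/5.
LHS = RHS, so the identity holds for this test φ.
Moreover u is smooth here and v(x) = u'(x) = 2 - 2*x pointwise, so the identity holds for every test function. Hence v is the weak derivative of u.


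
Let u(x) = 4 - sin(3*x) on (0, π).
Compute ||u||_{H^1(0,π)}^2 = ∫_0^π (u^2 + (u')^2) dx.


||u||_{H^1(0,π)}^2 = -16/3 + 21*π

u'(x) = -3*cos(3*x).
Expand u² and (u')² and integrate term by term on (0, π), using: for integers n ≥ 1, ∫_0^π sin²(nx) dx = ∫_0^π cos²(nx) dx = π/2; for n ≠ n', ∫_0^π sin(nx)sin(n'x) dx = ∫_0^π cos(nx)cos(n'x) dx = 0; and by product-to-sum, ∫_0^π sin(nx)cos(n'x) dx = ½∫_0^π [sin((n+n')x) + sin((n−n')x)] dx, which is 0 when n+n' is even and 2n/(n²−n'²) when n+n' is odd (it need not vanish on (0, π)). For the constant mode: ∫_0^π 1 dx = π, ∫_0^π cos(nx) dx = 0, ∫_0^π sin(nx) dx = (1−(−1)^n)/n.
  u² squared terms: (4)²·∫1 dx = 16·π = 16*π;  (-1)²·∫sin(3x)² dx = 1·π/2 = π/2.
  u² cross terms: 2·(4)·(-1)·∫1·sin(3x) dx = -8·(2/3) = -16/3.
  So ∫_0^π u² dx = 16*π + π/2 − 16/3 = -16/3 + 33*π/2.
  (u')² squared terms: (-3)²·∫cos(3x)² dx = 9·π/2 = 9*π/2.
  So ∫_0^π (u')² dx = 9*π/2.
||u||_{H^1}^2 = (-16/3 + 33*π/2) + (9*π/2) = -16/3 + 21*π.


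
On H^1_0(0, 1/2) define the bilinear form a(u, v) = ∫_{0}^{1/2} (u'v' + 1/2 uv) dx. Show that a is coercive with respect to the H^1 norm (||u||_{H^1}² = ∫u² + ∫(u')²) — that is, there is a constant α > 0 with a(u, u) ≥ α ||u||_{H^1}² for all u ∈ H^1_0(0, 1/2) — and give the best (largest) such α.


α = (1 + 8*π^2)/(2*(1 + 4*π^2))

Coercivity of a(·,·) on H^1_0(0, 1/2) means a(u, u) ≥ α ||u||_{H^1}² for every u ∈ H^1_0.
The interval has length L = 1/2, and Poincaré/coercivity depend only on L. Here a(u, u) = ∫(u')² + (1/2)·∫u².
Here 0 < c = 1/2 < 1. The condition a(u,u) ≥ α||u||_{H^1}² reads (1−α)∫(u')² ≥ (α−c)∫u². Any admissible α is ≤ 1 (rapidly oscillating u have ∫u²/∫(u')² → 0), and α = 1 would force 0 ≥ (1−c)∫u², impossible since c < 1; so 1−α > 0. By the sharp Poincaré inequality on H^1_0 of an interval of length L, ∫(u')² ≥ (π/L)²∫u² with equality for the first sine mode sin(π(x−x₀)/L) (x₀ the left endpoint), so the inequality holds for all u iff (1−α)(π/L)² ≥ α − c, i.e. α ≤ ((π/L)² + c)/((π/L)² + 1) = (1 + c(L/π)²)/(1 + (L/π)²). With (π/L)² = 4*π^2 and c = 1/2, the largest admissible constant is α = ((π/L)² + c)/((π/L)² + 1).
Simplifying, α = (1 + 8*π^2)/(2*(1 + 4*π^2)).


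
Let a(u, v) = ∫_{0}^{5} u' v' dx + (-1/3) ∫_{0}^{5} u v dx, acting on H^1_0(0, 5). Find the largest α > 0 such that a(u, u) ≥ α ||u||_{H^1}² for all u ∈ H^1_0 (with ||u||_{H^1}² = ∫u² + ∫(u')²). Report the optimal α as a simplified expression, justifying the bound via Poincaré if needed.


α = (-25/3 + π^2)/(π^2 + 25)

Coercivity of a(·,·) on H^1_0(0, 5) means a(u, u) ≥ α ||u||_{H^1}² for every u ∈ H^1_0.
The interval has length L = 5, and Poincaré/coercivity depend only on L. Here a(u, u) = ∫(u')² + (-1/3)·∫u².
Here c = -1/3 < 0 with |c| < (π/L)² = π^2/25, so coercivity still holds. The condition a(u,u) ≥ α||u||_{H^1}² reads (1−α)∫(u')² ≥ (α−c)∫u². Any admissible α is ≤ 1 (rapidly oscillating u have ∫u²/∫(u')² → 0), and α = 1 would force 0 ≥ (1−c)∫u², impossible since c < 1; so 1−α > 0. By the sharp Poincaré inequality on H^1_0 of an interval of length L, ∫(u')² ≥ (π/L)²∫u² with equality for the first sine mode sin(π(x−x₀)/L) (x₀ the left endpoint), so the inequality holds for all u iff (1−α)(π/L)² ≥ α − c, i.e. α ≤ ((π/L)² + c)/((π/L)² + 1) = (1 + c(L/π)²)/(1 + (L/π)²). (Direct route, valid since c ≤ 0: Poincaré gives c∫u² ≥ c(L/π)²∫(u')², so a(u,u) ≥ (1 + c(L/π)²)∫(u')², while ||u||_{H^1}² ≤ (1 + (L/π)²)∫(u')²; dividing yields the same α.) With (π/L)² = π^2/25 and c = -1/3, the largest admissible constant is α = ((π/L)² + c)/((π/L)² + 1).
Simplifying, α = (-25/3 + π^2)/(π^2 + 25).


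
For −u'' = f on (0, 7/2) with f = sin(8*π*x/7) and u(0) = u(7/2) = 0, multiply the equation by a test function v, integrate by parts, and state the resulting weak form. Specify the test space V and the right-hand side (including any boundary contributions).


V = H^1_0(0, 7/2) (so v(0) = v(7/2) = 0); weak form: ∫_0^7/2 u'v' dx = ∫_0^7/2 (sin(8*π*x/7)) v dx for all v ∈ V.

Multiply both sides by a test function v and integrate from 0 to 7/2:
  ∫_0^7/2 −u''(x) v(x) dx = ∫_0^7/2 f(x) v(x) dx.
Integrate the LHS by parts once:
  ∫_0^7/2 −u'' v dx = −[u'(x) v(x)]_0^7/2 + ∫_0^7/2 u'(x) v'(x) dx.
Thus ∫_0^7/2 u'(x) v'(x) dx = ∫_0^7/2 f(x) v(x) dx + [u'(x) v(x)]_0^7/2.
Choose V so that boundary terms are either known or forced to vanish.
u is Dirichlet: u(0) = u(7/2) = 0. Let V = H^1_0(0, 7/2); then v(0) = v(7/2) = 0, and [u' v]_0^7/2 = 0.
Weak formulation: find u (satisfying any essential BC) such that ∫_0^7/2 u'(x) v'(x) dx = ∫_0^7/2 f v dx for all v ∈ V.
Substituting f(x) = sin(8*π*x/7), the right-hand side is ∫_0^7/2 (sin(8*π*x/7)) v dx.


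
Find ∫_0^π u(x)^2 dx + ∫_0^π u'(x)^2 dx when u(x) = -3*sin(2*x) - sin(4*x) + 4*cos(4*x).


||u||_{H^1(0,π)}^2 = 167*π

u'(x) = -16*sin(4*x) - 6*cos(2*x) - 4*cos(4*x).
Expand u² and (u')² and integrate term by term on (0, π), using: for integers n ≥ 1, ∫_0^π sin²(nx) dx = ∫_0^π cos²(nx) dx = π/2; for n ≠ n', ∫_0^π sin(nx)sin(n'x) dx = ∫_0^π cos(nx)cos(n'x) dx = 0; and by product-to-sum, ∫_0^π sin(nx)cos(n'x) dx = ½∫_0^π [sin((n+n')x) + sin((n−n')x)] dx, which is 0 when n+n' is even and 2n/(n²−n'²) when n+n' is odd (it need not vanish on (0, π)).
  u² squared terms: (-1)²·∫sin(4x)² dx = 1·π/2 = π/2;  (-3)²·∫sin(2x)² dx = 9·π/2 = 9*π/2;  (4)²·∫cos(4x)² dx = 16·π/2 = 8*π.
  u² cross terms: 2·(-1)·(-3)·∫sin(4x)·sin(2x) dx = 6·(0) = 0;  2·(-1)·(4)·∫sin(4x)·cos(4x) dx = -8·(0) = 0;  2·(-3)·(4)·∫sin(2x)·cos(4x) dx = -24·(0) = 0.
  So ∫_0^π u² dx = π/2 + 9*π/2 + 8*π + 0 + 0 + 0 = 13*π.
  (u')² squared terms: (-16)²·∫sin(4x)² dx = 256·π/2 = 128*π;  (-6)²·∫cos(2x)² dx = 36·π/2 = 18*π;  (-4)²·∫cos(4x)² dx = 16·π/2 = 8*π.
  (u')² cross terms: 2·(-16)·(-6)·∫sin(4x)·cos(2x) dx = 192·(0) = 0;  2·(-16)·(-4)·∫sin(4x)·cos(4x) dx = 128·(0) = 0;  2·(-6)·(-4)·∫cos(2x)·cos(4x) dx = 48·(0) = 0.
  So ∫_0^π (u')² dx = 128*π + 18*π + 8*π + 0 + 0 + 0 = 154*π.
||u||_{H^1}^2 = (13*π) + (154*π) = 167*π.


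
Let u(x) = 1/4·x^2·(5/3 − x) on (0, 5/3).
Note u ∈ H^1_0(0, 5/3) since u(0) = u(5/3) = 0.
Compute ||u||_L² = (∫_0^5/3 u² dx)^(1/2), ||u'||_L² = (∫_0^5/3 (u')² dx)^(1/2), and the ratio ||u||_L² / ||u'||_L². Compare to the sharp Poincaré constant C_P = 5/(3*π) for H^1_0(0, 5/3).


||u||_L² / ||u'||_L² = 5*sqrt(14)/42 < C_P = 5/(3*π).

u(x) = 1/4·x^2·(5/3 − x), so u'(x) = x*(10 - 9*x)/12.
u(x) = 1/4·x^2·(5/3 − x) vanishes at x = 0 and x = 5/3, so u ∈ H^1_0(0, 5/3). Differentiate via the product rule and integrate the resulting polynomials term by term.
  ∫_0^5/3 u² dx = ∫_0^5/3 (x^6/16 - 5*x^5/24 + 25*x^4/144) dx. Term by term:
    ∫_0^5/3 x^6/16 dx = 78125/244944;  ∫_0^5/3 -5*x^5/24 dx = -78125/104976;  ∫_0^5/3 25*x^4/144 dx = 15625/34992.
  Sum: 78125/244944 − 78125/104976 + 15625/34992 = 15625/734832.
  ∫_0^5/3 (u')² dx = ∫_0^5/3 (9*x^4/16 - 5*x^3/4 + 25*x^2/36) dx. Term by term:
    ∫_0^5/3 9*x^4/16 dx = 625/432;  ∫_0^5/3 -5*x^3/4 dx = -3125/1296;  ∫_0^5/3 25*x^2/36 dx = 3125/2916.
  Sum: 625/432 − 3125/1296 + 3125/2916 = 625/5832.
∫_0^5/3 u² dx = 15625/734832, so ||u||_L² = 125*sqrt(7)/2268.
∫_0^5/3 (u')² dx = 625/5832, so ||u'||_L² = 25*sqrt(2)/108.
Ratio ||u||_L² / ||u'||_L² = 5*sqrt(14)/42.
Sharp Poincaré constant on H^1_0(0, 5/3) is C_P = L/π = 5/(3*π), achieved by sin(3*π/5·x).
A polynomial bump cannot attain the sharp Poincaré constant (only the first sine eigenfunction does), so the ratio is strictly less than C_P, consistent with ||u||_L² ≤ C_P ||u'||_L².


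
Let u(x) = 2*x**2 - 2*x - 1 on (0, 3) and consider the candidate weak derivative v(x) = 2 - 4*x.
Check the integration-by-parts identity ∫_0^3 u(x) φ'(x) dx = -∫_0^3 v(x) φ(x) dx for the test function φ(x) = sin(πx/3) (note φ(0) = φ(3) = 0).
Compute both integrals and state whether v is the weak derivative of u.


LHS = -24/π, RHS = 24/π. No, v is not the weak derivative of u.

u(x) = 2*x**2 - 2*x - 1, classical derivative u'(x) = 4*x - 2.
φ(x) = sin(πx/3), so φ'(x) = π*cos(π*x/3)/3.
Note φ(0) = φ(3) = 0, so the boundary term u·φ vanishes.
LHS = ∫_0^3 u(x) φ'(x) dx = ∫_0^3 (2*π*x^2*cos(π*x/3)/3 - 2*π*x*cos(π*x/3)/3 - π*cos(π*x/3)/3) dx. Term by term:
  ∫_0^3 -π*cos(π*x/3)/3 dx = 0;  ∫_0^3 -2*π*x*cos(π*x/3)/3 dx = 12/π;  ∫_0^3 2*π*x^2*cos(π*x/3)/3 dx = -36/π.
Sum: 0 + 12/π − 36/π = -24/π.
So LHS = -24/π.
∫_0^3 v(x) φ(x) dx = ∫_0^3 (-4*x*sin(π*x/3) + 2*sin(π*x/3)) dx. Term by term:
  ∫_0^3 2*sin(π*x/3) dx = 12/π;  ∫_0^3 -4*x*sin(π*x/3) dx = -36/π.
Sum: 12/π − 36/π = -24/π.
So RHS = -∫_0^3 v(x) φ(x) dx = 24/π.
LHS − RHS = -48/π ≠ 0, so the identity fails.
(For a valid weak derivative the identity must hold for EVERY test function, in particular this one. The failure shows v is NOT the weak derivative of u.)
Correct weak derivative would be u'(x) = 4*x - 2.


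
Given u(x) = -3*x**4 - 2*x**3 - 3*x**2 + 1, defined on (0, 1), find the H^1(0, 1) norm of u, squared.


||u||_{H^1}^2 = 8177/70

The H^1 norm (squared) on an interval (0, L) is
  ||u||_{H^1}^2 = ∫_0^L u(x)^2 dx + ∫_0^L u'(x)^2 dx.
Compute u'(x) = -12*x**3 - 6*x**2 - 6*x.
Then u(x)^2 = 9*x**8 + 12*x**7 + 22*x**6 + 12*x**5 + 3*x**4 - 4*x**3 - 6*x**2 + 1 and u'(x)^2 = 144*x**6 + 144*x**5 + 180*x**4 + 72*x**3 + 36*x**2.
Integrate each monomial from 0 to 1 using ∫_0^1 c·x^n dx = c·1^(n+1)/(n+1):
  ∫_0^1 u(x)^2 dx = ∫_0^1 (9*x^8 + 12*x^7 + 22*x^6 + 12*x^5 + 3*x^4 - 4*x^3 - 6*x^2 + 1) dx. Term by term:
    ∫_0^1 9*x^8 dx = 1;  ∫_0^1 12*x^7 dx = 3/2;  ∫_0^1 22*x^6 dx = 22/7;
    ∫_0^1 12*x^5 dx = 2;  ∫_0^1 3*x^4 dx = 3/5;  ∫_0^1 -4*x^3 dx = -1;
    ∫_0^1 -6*x^2 dx = -2;  ∫_0^1 1 dx = 1.
  Sum: 1 + 3/2 + 22/7 + 2 + 3/5 − 1 − 2 + 1 = 437/70.
  ∫_0^1 u'(x)^2 dx = ∫_0^1 (144*x^6 + 144*x^5 + 180*x^4 + 72*x^3 + 36*x^2) dx. Term by term:
    ∫_0^1 144*x^6 dx = 144/7;  ∫_0^1 144*x^5 dx = 24;  ∫_0^1 180*x^4 dx = 36;
    ∫_0^1 72*x^3 dx = 18;  ∫_0^1 36*x^2 dx = 12.
  Sum: 144/7 + 24 + 36 + 18 + 12 = 774/7.
Adding: ||u||_{H^1}^2 = 437/70 + 774/7 = 8177/70.


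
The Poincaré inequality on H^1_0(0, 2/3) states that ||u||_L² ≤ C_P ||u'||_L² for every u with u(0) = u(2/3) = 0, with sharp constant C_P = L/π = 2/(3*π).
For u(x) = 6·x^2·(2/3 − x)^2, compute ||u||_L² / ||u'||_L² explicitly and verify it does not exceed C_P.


||u||_L² / ||u'||_L² = sqrt(3)/9 < C_P = 2/(3*π).

u(x) = 6·x^2·(2/3 − x)^2, so u'(x) = 8*x*(3*x - 2)*(3*x - 1)/3.
u(x) = 6·x^2·(2/3 − x)^2 vanishes at x = 0 and x = 2/3, so u ∈ H^1_0(0, 2/3). Differentiate via the product rule and integrate the resulting polynomials term by term.
  ∫_0^2/3 u² dx = ∫_0^2/3 (36*x^8 - 96*x^7 + 96*x^6 - 128*x^5/3 + 64*x^4/9) dx. Term by term:
    ∫_0^2/3 36*x^8 dx = 2048/19683;  ∫_0^2/3 -96*x^7 dx = -1024/2187;  ∫_0^2/3 96*x^6 dx = 4096/5103;
    ∫_0^2/3 -128*x^5/3 dx = -4096/6561;  ∫_0^2/3 64*x^4/9 dx = 2048/10935.
  Sum: 2048/19683 − 1024/2187 + 4096/5103 − 4096/6561 + 2048/10935 = 1024/688905.
  ∫_0^2/3 (u')² dx = ∫_0^2/3 (576*x^6 - 1152*x^5 + 832*x^4 - 256*x^3 + 256*x^2/9) dx. Term by term:
    ∫_0^2/3 576*x^6 dx = 8192/1701;  ∫_0^2/3 -1152*x^5 dx = -4096/243;  ∫_0^2/3 832*x^4 dx = 26624/1215;
    ∫_0^2/3 -256*x^3 dx = -1024/81;  ∫_0^2/3 256*x^2/9 dx = 2048/729.
  Sum: 8192/1701 − 4096/243 + 26624/1215 − 1024/81 + 2048/729 = 1024/25515.
∫_0^2/3 u² dx = 1024/688905, so ||u||_L² = 32*sqrt(105)/8505.
∫_0^2/3 (u')² dx = 1024/25515, so ||u'||_L² = 32*sqrt(35)/945.
Ratio ||u||_L² / ||u'||_L² = sqrt(3)/9.
Sharp Poincaré constant on H^1_0(0, 2/3) is C_P = L/π = 2/(3*π), achieved by sin(3*π/2·x).
A polynomial bump cannot attain the sharp Poincaré constant (only the first sine eigenfunction does), so the ratio is strictly less than C_P, consistent with ||u||_L² ≤ C_P ||u'||_L².


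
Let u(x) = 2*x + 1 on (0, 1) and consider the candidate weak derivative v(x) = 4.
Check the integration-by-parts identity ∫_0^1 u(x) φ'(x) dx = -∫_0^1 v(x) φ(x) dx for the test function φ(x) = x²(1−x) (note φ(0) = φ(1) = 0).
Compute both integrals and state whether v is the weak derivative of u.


LHS = -1/6, RHS = -1/3. No, v is not the weak derivative of u.

u(x) = 2*x + 1, classical derivative u'(x) = 2.
φ(x) = x²(1−x), so φ'(x) = x*(2 - 3*x).
Note φ(0) = φ(1) = 0, so the boundary term u·φ vanishes.
LHS = ∫_0^1 u(x) φ'(x) dx = ∫_0^1 (-6*x^3 + x^2 + 2*x) dx. Term by term:
  ∫_0^1 -6*x^3 dx = -3/2;  ∫_0^1 x^2 dx = 1/3;  ∫_0^1 2*x dx = 1.
Sum: -3/2 + 1/3 + 1 = -1/6.
So LHS = -1/6.
∫_0^1 v(x) φ(x) dx = ∫_0^1 (-4*x^3 + 4*x^2) dx. Term by term:
  ∫_0^1 -4*x^3 dx = -1;  ∫_0^1 4*x^2 dx = 4/3.
Sum: -1 + 4/3 = 1/3.
So RHS = -∫_0^1 v(x) φ(x) dx = -1/3.
LHS − RHS = 1/6 ≠ 0, so the identity fails.
(For a valid weak derivative the identity must hold for EVERY test function, in particular this one. The failure shows v is NOT the weak derivative of u.)
Correct weak derivative would be u'(x) = 2.


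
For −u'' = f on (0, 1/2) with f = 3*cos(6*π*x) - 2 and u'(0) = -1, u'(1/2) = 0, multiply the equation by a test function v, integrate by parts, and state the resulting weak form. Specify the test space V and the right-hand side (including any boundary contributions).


V = H^1(0, 1/2) (v unrestricted at boundary; u is determined up to an additive constant); weak form: ∫_0^1/2 u'v' dx = ∫_0^1/2 (3*cos(6*π*x) - 2) v dx + v(0) for all v ∈ V.

Multiply both sides by a test function v and integrate from 0 to 1/2:
  ∫_0^1/2 −u''(x) v(x) dx = ∫_0^1/2 f(x) v(x) dx.
Integrate the LHS by parts once:
  ∫_0^1/2 −u'' v dx = −[u'(x) v(x)]_0^1/2 + ∫_0^1/2 u'(x) v'(x) dx.
Thus ∫_0^1/2 u'(x) v'(x) dx = ∫_0^1/2 f(x) v(x) dx + [u'(x) v(x)]_0^1/2.
Choose V so that boundary terms are either known or forced to vanish.
u has inhomogeneous Neumann u'(0) = -1, u'(1/2) = 0. [u' v]_0^1/2 = (0)·v(1/2) − (-1)·v(0) = v(0). Take V = H^1(0, 1/2); boundary term becomes part of RHS.
Weak formulation: find u (satisfying any essential BC) such that ∫_0^1/2 u'(x) v'(x) dx = ∫_0^1/2 f v dx + v(0) for all v ∈ V (Neumann data are natural BCs: they enter the RHS as boundary terms).
Substituting f(x) = 3*cos(6*π*x) - 2, the right-hand side is ∫_0^1/2 (3*cos(6*π*x) - 2) v dx + v(0).
Compatibility check (pure Neumann): taking v ≡ 1 ∈ V gives 0 = ∫_0^1/2 f dx + (0) − (-1), i.e. ∫_0^1/2 f dx must equal u'(0) − u'(1/2) = -1. Indeed ∫_0^1/2 (3*cos(6*π*x) - 2) dx = -1, so the data are compatible. The solution is then unique only up to an additive constant (fix it e.g. by requiring ∫_0^1/2 u dx = 0).


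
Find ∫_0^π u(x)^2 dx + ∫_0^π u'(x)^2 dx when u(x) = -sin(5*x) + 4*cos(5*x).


||u||_{H^1(0,π)}^2 = 221*π

u'(x) = -20*sin(5*x) - 5*cos(5*x).
Expand u² and (u')² and integrate term by term on (0, π), using: for integers n ≥ 1, ∫_0^π sin²(nx) dx = ∫_0^π cos²(nx) dx = π/2; for n ≠ n', ∫_0^π sin(nx)sin(n'x) dx = ∫_0^π cos(nx)cos(n'x) dx = 0; and by product-to-sum, ∫_0^π sin(nx)cos(n'x) dx = ½∫_0^π [sin((n+n')x) + sin((n−n')x)] dx, which is 0 when n+n' is even and 2n/(n²−n'²) when n+n' is odd (it need not vanish on (0, π)).
  u² squared terms: (-1)²·∫sin(5x)² dx = 1·π/2 = π/2;  (4)²·∫cos(5x)² dx = 16·π/2 = 8*π.
  u² cross terms: 2·(-1)·(4)·∫sin(5x)·cos(5x) dx = -8·(0) = 0.
  So ∫_0^π u² dx = π/2 + 8*π + 0 = 17*π/2.
  (u')² squared terms: (-20)²·∫sin(5x)² dx = 400·π/2 = 200*π;  (-5)²·∫cos(5x)² dx = 25·π/2 = 25*π/2.
  (u')² cross terms: 2·(-20)·(-5)·∫sin(5x)·cos(5x) dx = 200·(0) = 0.
  So ∫_0^π (u')² dx = 200*π + 25*π/2 + 0 = 425*π/2.
||u||_{H^1}^2 = (17*π/2) + (425*π/2) = 221*π.


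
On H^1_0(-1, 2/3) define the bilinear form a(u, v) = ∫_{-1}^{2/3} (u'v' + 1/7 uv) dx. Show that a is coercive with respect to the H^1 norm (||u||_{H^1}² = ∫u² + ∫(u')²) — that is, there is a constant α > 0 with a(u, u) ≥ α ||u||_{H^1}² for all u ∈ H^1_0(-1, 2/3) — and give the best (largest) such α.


α = (25 + 63*π^2)/(7*(25 + 9*π^2))

Coercivity of a(·,·) on H^1_0(-1, 2/3) means a(u, u) ≥ α ||u||_{H^1}² for every u ∈ H^1_0.
The interval has length L = 5/3, and Poincaré/coercivity depend only on L. Here a(u, u) = ∫(u')² + (1/7)·∫u².
Here 0 < c = 1/7 < 1. The condition a(u,u) ≥ α||u||_{H^1}² reads (1−α)∫(u')² ≥ (α−c)∫u². Any admissible α is ≤ 1 (rapidly oscillating u have ∫u²/∫(u')² → 0), and α = 1 would force 0 ≥ (1−c)∫u², impossible since c < 1; so 1−α > 0. By the sharp Poincaré inequality on H^1_0 of an interval of length L, ∫(u')² ≥ (π/L)²∫u² with equality for the first sine mode sin(π(x−x₀)/L) (x₀ the left endpoint), so the inequality holds for all u iff (1−α)(π/L)² ≥ α − c, i.e. α ≤ ((π/L)² + c)/((π/L)² + 1) = (1 + c(L/π)²)/(1 + (L/π)²). With (π/L)² = 9*π^2/25 and c = 1/7, the largest admissible constant is α = ((π/L)² + c)/((π/L)² + 1).
Simplifying, α = (25 + 63*π^2)/(7*(25 + 9*π^2)).
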